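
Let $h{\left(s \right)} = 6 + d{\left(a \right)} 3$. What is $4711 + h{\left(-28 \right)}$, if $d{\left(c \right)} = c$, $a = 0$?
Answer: $4717$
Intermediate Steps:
$h{\left(s \right)} = 6$ ($h{\left(s \right)} = 6 + 0 \cdot 3 = 6 + 0 = 6$)
$4711 + h{\left(-28 \right)} = 4711 + 6 = 4717$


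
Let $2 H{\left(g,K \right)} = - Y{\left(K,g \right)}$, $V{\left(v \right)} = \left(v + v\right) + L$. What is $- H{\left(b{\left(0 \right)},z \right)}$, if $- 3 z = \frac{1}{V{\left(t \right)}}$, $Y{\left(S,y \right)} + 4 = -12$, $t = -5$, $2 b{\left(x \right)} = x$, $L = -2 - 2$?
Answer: $-8$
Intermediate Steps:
$L = -4$ ($L = -2 - 2 = -4$)
$b{\left(x \right)} = \frac{x}{2}$
$V{\left(v \right)} = -4 + 2 v$ ($V{\left(v \right)} = \left(v + v\right) - 4 = 2 v - 4 = -4 + 2 v$)
$Y{\left(S,y \right)} = -16$ ($Y{\left(S,y \right)} = -4 - 12 = -16$)
$z = \frac{1}{42}$ ($z = - \frac{1}{3 \left(-4 + 2 \left(-5\right)\right)} = - \frac{1}{3 \left(-4 - 10\right)} = - \frac{1}{3 \left(-14\right)} = \left(- \frac{1}{3}\right) \left(- \frac{1}{14}\right) = \frac{1}{42} \approx 0.02381$)
$H{\left(g,K \right)} = 8$ ($H{\left(g,K \right)} = \frac{\left(-1\right) \left(-16\right)}{2} = \frac{1}{2} \cdot 16 = 8$)
$- H{\left(b{\left(0 \right)},z \right)} = \left(-1\right) 8 = -8$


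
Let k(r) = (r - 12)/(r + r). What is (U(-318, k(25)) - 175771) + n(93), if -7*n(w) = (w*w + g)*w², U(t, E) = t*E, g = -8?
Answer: -1899174619/175 ≈ -1.0852e+7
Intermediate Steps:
k(r) = (-12 + r)/(2*r) (k(r) = (-12 + r)/((2*r)) = (-12 + r)*(1/(2*r)) = (-12 + r)/(2*r))
U(t, E) = E*t
n(w) = -w²*(-8 + w²)/7 (n(w) = -(w*w - 8)*w²/7 = -(w² - 8)*w²/7 = -(-8 + w²)*w²/7 = -w²*(-8 + w²)/7)
(U(-318, k(25)) - 175771) + n(93) = (((½)*(-12 + 25)/25)*(-318) - 175771) + (⅐)*93²*(8 - 1*93²) = (((½)*(1/25)*13)*(-318) - 175771) + (⅐)*8649*(8 - 1*8649) = ((13/50)*(-318) - 175771) + (⅐)*8649*(8 - 8649) = (-2067/25 - 175771) + (⅐)*8649*(-8641) = -4396342/25 - 74736009/7 = -1899174619/175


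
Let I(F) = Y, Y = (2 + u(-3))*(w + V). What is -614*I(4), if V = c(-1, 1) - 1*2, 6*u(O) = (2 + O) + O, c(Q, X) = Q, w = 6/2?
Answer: 0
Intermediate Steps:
w = 3 (w = 6*(½) = 3)
u(O) = ⅓ + O/3 (u(O) = ((2 + O) + O)/6 = (2 + 2*O)/6 = ⅓ + O/3)
V = -3 (V = -1 - 1*2 = -1 - 2 = -3)
Y = 0 (Y = (2 + (⅓ + (⅓)*(-3)))*(3 - 3) = (2 + (⅓ - 1))*0 = (2 - ⅔)*0 = (4/3)*0 = 0)
I(F) = 0
-614*I(4) = -614*0 = 0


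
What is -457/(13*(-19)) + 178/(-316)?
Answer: 50223/39026 ≈ 1.2869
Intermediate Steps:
-457/(13*(-19)) + 178/(-316) = -457/(-247) + 178*(-1/316) = -457*(-1/247) - 89/158 = 457/247 - 89/158 = 50223/39026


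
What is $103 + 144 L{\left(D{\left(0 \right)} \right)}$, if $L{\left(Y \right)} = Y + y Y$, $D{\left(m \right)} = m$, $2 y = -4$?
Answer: $103$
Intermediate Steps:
$y = -2$ ($y = \frac{1}{2} \left(-4\right) = -2$)
$L{\left(Y \right)} = - Y$ ($L{\left(Y \right)} = Y - 2 Y = - Y$)
$103 + 144 L{\left(D{\left(0 \right)} \right)} = 103 + 144 \left(\left(-1\right) 0\right) = 103 + 144 \cdot 0 = 103 + 0 = 103$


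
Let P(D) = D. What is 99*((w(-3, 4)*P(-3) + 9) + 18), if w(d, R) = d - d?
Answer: 2673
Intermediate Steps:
w(d, R) = 0
99*((w(-3, 4)*P(-3) + 9) + 18) = 99*((0*(-3) + 9) + 18) = 99*((0 + 9) + 18) = 99*(9 + 18) = 99*27 = 2673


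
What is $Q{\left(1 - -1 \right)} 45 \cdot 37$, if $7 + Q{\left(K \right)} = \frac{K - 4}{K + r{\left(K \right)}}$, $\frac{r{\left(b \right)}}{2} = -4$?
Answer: $-11100$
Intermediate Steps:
$r{\left(b \right)} = -8$ ($r{\left(b \right)} = 2 \left(-4\right) = -8$)
$Q{\left(K \right)} = -7 + \frac{-4 + K}{-8 + K}$ ($Q{\left(K \right)} = -7 + \frac{K - 4}{K - 8} = -7 + \frac{-4 + K}{-8 + K}$)
$Q{\left(1 - -1 \right)} 45 \cdot 37 = \frac{2 \left(26 - 3 \left(1 - -1\right)\right)}{-8 + \left(1 - -1\right)} 45 \cdot 37 = \frac{2 \left(26 - 3 \left(1 + 1\right)\right)}{-8 + \left(1 + 1\right)} 45 \cdot 37 = \frac{2 \left(26 - 6\right)}{-8 + 2} \cdot 45 \cdot 37 = \frac{2 \left(26 - 6\right)}{-6} \cdot 45 \cdot 37 = 2 \left(- \frac{1}{6}\right) 20 \cdot 45 \cdot 37 = \left(- \frac{20}{3}\right) 45 \cdot 37 = \left(-300\right) 37 = -11100$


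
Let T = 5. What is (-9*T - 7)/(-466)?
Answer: 26/233 ≈ 0.11159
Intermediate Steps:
(-9*T - 7)/(-466) = (-9*5 - 7)/(-466) = (-45 - 7)*(-1/466) = -52*(-1/466) = 26/233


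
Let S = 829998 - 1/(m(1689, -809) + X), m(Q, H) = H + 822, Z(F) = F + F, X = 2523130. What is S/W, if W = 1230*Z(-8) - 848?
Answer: -2094203643713/51795079504 ≈ -40.432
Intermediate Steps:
Z(F) = 2*F
m(Q, H) = 822 + H
S = 2094203643713/2523143 (S = 829998 - 1/((822 - 809) + 2523130) = 829998 - 1/(13 + 2523130) = 829998 - 1/2523143 = 2094203643713/2523143 ≈ 8.3000e+5)
W = -20528 (W = 1230*(2*(-8)) - 848 = 1230*(-16) - 848 = -19680 - 848 = -20528)
S/W = (2094203643713/2523143)/(-20528) = (2094203643713/2523143)*(-1/20528) = -2094203643713/51795079504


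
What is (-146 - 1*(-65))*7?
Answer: -567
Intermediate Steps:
(-146 - 1*(-65))*7 = (-146 + 65)*7 = -81*7 = -567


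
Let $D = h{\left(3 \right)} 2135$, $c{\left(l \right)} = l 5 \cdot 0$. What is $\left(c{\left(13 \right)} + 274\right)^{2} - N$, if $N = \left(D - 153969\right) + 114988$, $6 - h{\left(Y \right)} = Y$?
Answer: $107652$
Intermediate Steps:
$c{\left(l \right)} = 0$ ($c{\left(l \right)} = 5 l 0 = 0$)
$h{\left(Y \right)} = 6 - Y$
$D = 6405$ ($D = \left(6 - 3\right) 2135 = 3 \cdot 2135 = 6405$)
$N = -32576$ ($N = \left(6405 - 153969\right) + 114988 = -147564 + 114988 = -32576$)
$\left(c{\left(13 \right)} + 274\right)^{2} - N = \left(0 + 274\right)^{2} - -32576 = 274^{2} + 32576 = 75076 + 32576 = 107652$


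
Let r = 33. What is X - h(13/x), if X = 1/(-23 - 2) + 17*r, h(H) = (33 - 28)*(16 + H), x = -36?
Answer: 434489/900 ≈ 482.77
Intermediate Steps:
h(H) = 80 + 5*H (h(H) = 5*(16 + H) = 80 + 5*H)
X = 14024/25 (X = 1/(-23 - 2) + 17*33 = 1/(-25) + 561 = -1/25 + 561 = 14024/25 ≈ 560.96)
X - h(13/x) = 14024/25 - (80 + 5*(13/(-36))) = 14024/25 - (80 + 5*(13*(-1/36))) = 14024/25 - (80 + 5*(-13/36)) = 14024/25 - (80 - 65/36) = 14024/25 - 1*2815/36 = 14024/25 - 2815/36 = 434489/900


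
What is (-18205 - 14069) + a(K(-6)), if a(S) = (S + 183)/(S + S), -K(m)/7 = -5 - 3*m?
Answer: -2936980/91 ≈ -32275.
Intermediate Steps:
K(m) = 35 + 21*m (K(m) = -7*(-5 - 3*m) = 35 + 21*m)
a(S) = (183 + S)/(2*S) (a(S) = (183 + S)/((2*S)) = (183 + S)*(1/(2*S)) = (183 + S)/(2*S))
(-18205 - 14069) + a(K(-6)) = (-18205 - 14069) + (183 + (35 + 21*(-6)))/(2*(35 + 21*(-6))) = -32274 + (183 + (35 - 126))/(2*(35 - 126)) = -32274 + (½)*(183 - 91)/(-91) = -32274 + (½)*(-1/91)*92 = -32274 - 46/91 = -2936980/91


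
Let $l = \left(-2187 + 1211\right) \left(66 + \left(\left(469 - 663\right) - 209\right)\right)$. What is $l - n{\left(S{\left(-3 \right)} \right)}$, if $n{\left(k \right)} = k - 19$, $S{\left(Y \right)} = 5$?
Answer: $328926$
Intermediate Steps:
$n{\left(k \right)} = -19 + k$
$l = 328912$ ($l = - 976 \left(66 - 403\right) = \left(-976\right) \left(-337\right) = 328912$)
$l - n{\left(S{\left(-3 \right)} \right)} = 328912 - \left(-19 + 5\right) = 328912 - -14 = 328912 + 14 = 328926$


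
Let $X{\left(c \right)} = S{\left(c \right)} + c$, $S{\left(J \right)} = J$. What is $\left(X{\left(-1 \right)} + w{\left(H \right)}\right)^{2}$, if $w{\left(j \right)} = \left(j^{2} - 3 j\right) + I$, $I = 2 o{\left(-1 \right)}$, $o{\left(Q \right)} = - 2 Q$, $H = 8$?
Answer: $1764$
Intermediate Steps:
$I = 4$ ($I = 2 \left(\left(-2\right) \left(-1\right)\right) = 2 \cdot 2 = 4$)
$w{\left(j \right)} = 4 + j^{2} - 3 j$ ($w{\left(j \right)} = \left(j^{2} - 3 j\right) + 4 = 4 + j^{2} - 3 j$)
$X{\left(c \right)} = 2 c$ ($X{\left(c \right)} = c + c = 2 c$)
$\left(X{\left(-1 \right)} + w{\left(H \right)}\right)^{2} = \left(2 \left(-1\right) + \left(4 + 8^{2} - 24\right)\right)^{2} = \left(-2 + \left(4 + 64 - 24\right)\right)^{2} = \left(-2 + 44\right)^{2} = 42^{2} = 1764$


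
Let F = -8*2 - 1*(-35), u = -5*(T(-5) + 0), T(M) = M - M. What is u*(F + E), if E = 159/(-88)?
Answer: 0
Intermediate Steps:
T(M) = 0
E = -159/88 (E = 159*(-1/88) = -159/88 ≈ -1.8068)
u = 0 (u = -5*(0 + 0) = -5*0 = 0)
F = 19 (F = -16 + 35 = 19)
u*(F + E) = 0*(19 - 159/88) = 0*(1513/88) = 0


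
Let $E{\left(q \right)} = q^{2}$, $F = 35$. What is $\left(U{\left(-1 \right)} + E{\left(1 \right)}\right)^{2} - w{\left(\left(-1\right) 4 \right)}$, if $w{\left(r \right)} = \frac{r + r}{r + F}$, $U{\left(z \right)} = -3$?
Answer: $\frac{132}{31} \approx 4.2581$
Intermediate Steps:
$w{\left(r \right)} = \frac{2 r}{35 + r}$ ($w{\left(r \right)} = \frac{r + r}{r + 35} = \frac{2 r}{35 + r}$)
$\left(U{\left(-1 \right)} + E{\left(1 \right)}\right)^{2} - w{\left(\left(-1\right) 4 \right)} = \left(-3 + 1^{2}\right)^{2} - \frac{2 \left(\left(-1\right) 4\right)}{35 - 4} = \left(-3 + 1\right)^{2} - 2 \left(-4\right) \frac{1}{35 - 4} = \left(-2\right)^{2} - 2 \left(-4\right) \frac{1}{31} = 4 - 2 \left(-4\right) \frac{1}{31} = 4 - - \frac{8}{31} = 4 + \frac{8}{31} = \frac{132}{31}$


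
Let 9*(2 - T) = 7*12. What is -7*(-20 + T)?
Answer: 574/3 ≈ 191.33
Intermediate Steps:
T = -22/3 (T = 2 - 7*12/9 = 2 - ⅑*84 = 2 - 28/3 = -22/3 ≈ -7.3333)
-7*(-20 + T) = -7*(-20 - 22/3) = -7*(-82/3) = 574/3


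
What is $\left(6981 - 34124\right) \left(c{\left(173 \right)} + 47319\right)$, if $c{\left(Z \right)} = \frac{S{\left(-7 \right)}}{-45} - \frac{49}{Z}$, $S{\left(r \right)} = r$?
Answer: $- \frac{9998868338203}{7785} \approx -1.2844 \cdot 10^{9}$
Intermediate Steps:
$c{\left(Z \right)} = \frac{7}{45} - \frac{49}{Z}$ ($c{\left(Z \right)} = - \frac{7}{-45} - \frac{49}{Z} = \left(-7\right) \left(- \frac{1}{45}\right) - \frac{49}{Z} = \frac{7}{45} - \frac{49}{Z}$)
$\left(6981 - 34124\right) \left(c{\left(173 \right)} + 47319\right) = \left(6981 - 34124\right) \left(\left(\frac{7}{45} - \frac{49}{173}\right) + 47319\right) = - 27143 \left(\left(\frac{7}{45} - \frac{49}{173}\right) + 47319\right) = - 27143 \left(- \frac{994}{7785} + 47319\right) = \left(-27143\right) \frac{368377421}{7785} = - \frac{9998868338203}{7785}$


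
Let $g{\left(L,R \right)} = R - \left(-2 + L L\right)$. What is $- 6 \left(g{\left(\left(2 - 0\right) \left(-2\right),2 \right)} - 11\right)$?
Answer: $138$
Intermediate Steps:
$g{\left(L,R \right)} = 2 + R - L^{2}$ ($g{\left(L,R \right)} = R - \left(-2 + L^{2}\right) = 2 + R - L^{2}$)
$- 6 \left(g{\left(\left(2 - 0\right) \left(-2\right),2 \right)} - 11\right) = - 6 \left(\left(2 + 2 - \left(\left(2 - 0\right) \left(-2\right)\right)^{2}\right) - 11\right) = - 6 \left(\left(2 + 2 - \left(\left(2 + \left(-3 + 3\right)\right) \left(-2\right)\right)^{2}\right) - 11\right) = - 6 \left(\left(2 + 2 - \left(\left(2 + 0\right) \left(-2\right)\right)^{2}\right) - 11\right) = - 6 \left(\left(2 + 2 - \left(2 \left(-2\right)\right)^{2}\right) - 11\right) = - 6 \left(\left(2 + 2 - \left(-4\right)^{2}\right) - 11\right) = - 6 \left(\left(2 + 2 - 16\right) - 11\right) = - 6 \left(-12 - 11\right) = \left(-6\right) \left(-23\right) = 138$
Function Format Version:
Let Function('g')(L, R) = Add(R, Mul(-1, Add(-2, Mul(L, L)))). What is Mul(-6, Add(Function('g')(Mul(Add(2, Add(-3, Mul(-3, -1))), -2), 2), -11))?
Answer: 138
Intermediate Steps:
Function('g')(L, R) = Add(2, R, Mul(-1, Pow(L, 2))) (Function('g')(L, R) = Add(R, Mul(-1, Add(-2, Pow(L, 2)))) = Add(R, Add(2, Mul(-1, Pow(L, 2)))) = Add(2, R, Mul(-1, Pow(L, 2))))
Mul(-6, Add(Function('g')(Mul(Add(2, Add(-3, Mul(-3, -1))), -2), 2), -11)) = Mul(-6, Add(Add(2, 2, Mul(-1, Pow(Mul(Add(2, Add(-3, Mul(-3, -1))), -2), 2))), -11)) = Mul(-6, Add(Add(2, 2, Mul(-1, Pow(Mul(Add(2, Add(-3, 3)), -2), 2))), -11)) = Mul(-6, Add(Add(2, 2, Mul(-1, Pow(Mul(Add(2, 0), -2), 2))), -11)) = Mul(-6, Add(Add(2, 2, Mul(-1, Pow(Mul(2, -2), 2))), -11)) = Mul(-6, Add(Add(2, 2, Mul(-1, Pow(-4, 2))), -11)) = Mul(-6, Add(Add(2, 2, Mul(-1, 16)), -11)) = Mul(-6, Add(Add(2, 2, -16), -11)) = Mul(-6, Add(-12, -11)) = Mul(-6, -23) = 138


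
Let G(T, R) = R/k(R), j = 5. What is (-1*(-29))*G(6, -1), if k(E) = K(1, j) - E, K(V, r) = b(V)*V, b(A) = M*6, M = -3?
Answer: 29/17 ≈ 1.7059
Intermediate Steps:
b(A) = -18 (b(A) = -3*6 = -18)
K(V, r) = -18*V
k(E) = -18 - E (k(E) = -18*1 - E = -18 - E)
G(T, R) = R/(-18 - R)
(-1*(-29))*G(6, -1) = (-1*(-29))*(-1*(-1)/(18 - 1)) = 29*(-1*(-1)/17) = 29*(-1*(-1)*1/17) = 29*(1/17) = 29/17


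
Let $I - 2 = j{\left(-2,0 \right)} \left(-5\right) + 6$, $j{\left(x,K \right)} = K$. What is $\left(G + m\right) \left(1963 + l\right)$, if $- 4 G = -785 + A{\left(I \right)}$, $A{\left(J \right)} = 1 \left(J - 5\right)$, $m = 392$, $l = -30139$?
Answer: $-16553400$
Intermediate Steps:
$I = 8$ ($I = 2 + \left(0 \left(-5\right) + 6\right) = 2 + \left(0 + 6\right) = 2 + 6 = 8$)
$A{\left(J \right)} = -5 + J$ ($A{\left(J \right)} = 1 \left(-5 + J\right) = -5 + J$)
$G = \frac{391}{2}$ ($G = - \frac{-785 + \left(-5 + 8\right)}{4} = - \frac{-785 + 3}{4} = \left(- \frac{1}{4}\right) \left(-782\right) = \frac{391}{2} \approx 195.5$)
$\left(G + m\right) \left(1963 + l\right) = \left(\frac{391}{2} + 392\right) \left(1963 - 30139\right) = \frac{1175}{2} \left(-28176\right) = -16553400$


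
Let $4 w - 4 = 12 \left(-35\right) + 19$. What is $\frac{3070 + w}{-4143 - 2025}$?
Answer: $- \frac{3961}{8224} \approx -0.48164$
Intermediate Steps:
$w = - \frac{397}{4}$ ($w = 1 + \frac{12 \left(-35\right) + 19}{4} = 1 + \frac{-420 + 19}{4} = 1 + \frac{1}{4} \left(-401\right) = 1 - \frac{401}{4} = - \frac{397}{4} \approx -99.25$)
$\frac{3070 + w}{-4143 - 2025} = \frac{3070 - \frac{397}{4}}{-4143 - 2025} = \frac{11883}{4 \left(-6168\right)} = \frac{11883}{4} \left(- \frac{1}{6168}\right) = - \frac{3961}{8224}$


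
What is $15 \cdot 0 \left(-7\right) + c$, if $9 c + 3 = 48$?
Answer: $5$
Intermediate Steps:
$c = 5$ ($c = - \frac{1}{3} + \frac{1}{9} \cdot 48 = - \frac{1}{3} + \frac{16}{3} = 5$)
$15 \cdot 0 \left(-7\right) + c = 15 \cdot 0 \left(-7\right) + 5 = 0 \left(-7\right) + 5 = 0 + 5 = 5$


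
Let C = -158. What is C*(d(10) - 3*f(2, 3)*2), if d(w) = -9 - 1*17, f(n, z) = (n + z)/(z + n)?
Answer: 5056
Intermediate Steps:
f(n, z) = 1 (f(n, z) = (n + z)/(n + z) = 1)
d(w) = -26 (d(w) = -9 - 17 = -26)
C*(d(10) - 3*f(2, 3)*2) = -158*(-26 - 3*1*2) = -158*(-26 - 3*2) = -158*(-26 - 6) = -158*(-32) = 5056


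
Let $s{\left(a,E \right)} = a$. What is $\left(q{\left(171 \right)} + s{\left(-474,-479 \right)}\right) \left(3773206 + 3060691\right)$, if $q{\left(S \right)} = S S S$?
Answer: $34167687685089$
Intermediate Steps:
$q{\left(S \right)} = S^{3}$ ($q{\left(S \right)} = S^{2} S = S^{3}$)
$\left(q{\left(171 \right)} + s{\left(-474,-479 \right)}\right) \left(3773206 + 3060691\right) = \left(171^{3} - 474\right) \left(3773206 + 3060691\right) = \left(5000211 - 474\right) 6833897 = 4999737 \cdot 6833897 = 34167687685089$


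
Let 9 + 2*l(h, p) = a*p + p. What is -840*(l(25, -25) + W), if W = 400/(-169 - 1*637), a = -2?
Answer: -2540160/403 ≈ -6303.1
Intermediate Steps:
l(h, p) = -9/2 - p/2 (l(h, p) = -9/2 + (-2*p + p)/2 = -9/2 + (-p)/2 = -9/2 - p/2)
W = -200/403 (W = 400/(-169 - 637) = 400/(-806) = 400*(-1/806) = -200/403 ≈ -0.49628)
-840*(l(25, -25) + W) = -840*((-9/2 - ½*(-25)) - 200/403) = -840*((-9/2 + 25/2) - 200/403) = -840*(8 - 200/403) = -840*3024/403 = -2540160/403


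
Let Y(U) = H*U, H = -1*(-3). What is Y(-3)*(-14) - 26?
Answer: 100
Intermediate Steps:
H = 3
Y(U) = 3*U
Y(-3)*(-14) - 26 = (3*(-3))*(-14) - 26 = -9*(-14) - 26 = 126 - 26 = 100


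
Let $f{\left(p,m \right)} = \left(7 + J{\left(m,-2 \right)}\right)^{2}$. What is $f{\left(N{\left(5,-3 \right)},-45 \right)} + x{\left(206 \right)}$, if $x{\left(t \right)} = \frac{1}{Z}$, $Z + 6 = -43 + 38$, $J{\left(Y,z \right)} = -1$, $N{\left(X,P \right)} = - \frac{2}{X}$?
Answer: $\frac{395}{11} \approx 35.909$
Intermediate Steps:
$Z = -11$ ($Z = -6 + \left(-43 + 38\right) = -6 - 5 = -11$)
$f{\left(p,m \right)} = 36$ ($f{\left(p,m \right)} = \left(7 - 1\right)^{2} = 6^{2} = 36$)
$x{\left(t \right)} = - \frac{1}{11}$ ($x{\left(t \right)} = \frac{1}{-11} = - \frac{1}{11}$)
$f{\left(N{\left(5,-3 \right)},-45 \right)} + x{\left(206 \right)} = 36 - \frac{1}{11} = \frac{395}{11}$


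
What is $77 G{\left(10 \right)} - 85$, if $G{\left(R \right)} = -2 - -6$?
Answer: $223$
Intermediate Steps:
$G{\left(R \right)} = 4$ ($G{\left(R \right)} = -2 + 6 = 4$)
$77 G{\left(10 \right)} - 85 = 77 \cdot 4 - 85 = 308 - 85 = 223$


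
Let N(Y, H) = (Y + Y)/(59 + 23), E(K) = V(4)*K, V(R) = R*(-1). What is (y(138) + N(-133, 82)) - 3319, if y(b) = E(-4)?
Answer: -135556/41 ≈ -3306.2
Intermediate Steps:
V(R) = -R
E(K) = -4*K (E(K) = (-1*4)*K = -4*K)
y(b) = 16 (y(b) = -4*(-4) = 16)
N(Y, H) = Y/41 (N(Y, H) = (2*Y)/82 = (2*Y)*(1/82) = Y/41)
(y(138) + N(-133, 82)) - 3319 = (16 + (1/41)*(-133)) - 3319 = (16 - 133/41) - 3319 = 523/41 - 3319 = -135556/41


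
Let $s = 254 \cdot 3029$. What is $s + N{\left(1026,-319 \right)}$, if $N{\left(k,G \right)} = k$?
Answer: $770392$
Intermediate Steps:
$s = 769366$
$s + N{\left(1026,-319 \right)} = 769366 + 1026 = 770392$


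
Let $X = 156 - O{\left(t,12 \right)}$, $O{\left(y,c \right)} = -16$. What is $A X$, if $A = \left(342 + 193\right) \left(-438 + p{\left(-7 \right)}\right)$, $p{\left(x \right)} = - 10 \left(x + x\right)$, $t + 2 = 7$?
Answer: $-27421960$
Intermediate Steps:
$t = 5$ ($t = -2 + 7 = 5$)
$X = 172$ ($X = 156 - -16 = 156 + 16 = 172$)
$p{\left(x \right)} = - 20 x$ ($p{\left(x \right)} = - 10 \cdot 2 x = - 20 x$)
$A = -159430$ ($A = \left(342 + 193\right) \left(-438 - -140\right) = 535 \left(-438 + 140\right) = 535 \left(-298\right) = -159430$)
$A X = \left(-159430\right) 172 = -27421960$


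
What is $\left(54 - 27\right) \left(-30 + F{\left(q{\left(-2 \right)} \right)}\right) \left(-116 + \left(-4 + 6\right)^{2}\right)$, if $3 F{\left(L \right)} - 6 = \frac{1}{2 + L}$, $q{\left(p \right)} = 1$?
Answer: $84336$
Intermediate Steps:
$F{\left(L \right)} = 2 + \frac{1}{3 \left(2 + L\right)}$
$\left(54 - 27\right) \left(-30 + F{\left(q{\left(-2 \right)} \right)}\right) \left(-116 + \left(-4 + 6\right)^{2}\right) = \left(54 - 27\right) \left(-30 + \frac{13 + 6 \cdot 1}{3 \left(2 + 1\right)}\right) \left(-116 + \left(-4 + 6\right)^{2}\right) = 27 \left(-30 + \frac{13 + 6}{3 \cdot 3}\right) \left(-116 + 2^{2}\right) = 27 \left(-30 + \frac{1}{3} \cdot \frac{1}{3} \cdot 19\right) \left(-116 + 4\right) = 27 \left(-30 + \frac{19}{9}\right) \left(-112\right) = 27 \left(- \frac{251}{9}\right) \left(-112\right) = \left(-753\right) \left(-112\right) = 84336$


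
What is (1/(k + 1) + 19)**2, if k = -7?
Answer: 12769/36 ≈ 354.69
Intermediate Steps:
(1/(k + 1) + 19)**2 = (1/(-7 + 1) + 19)**2 = (1/(-6) + 19)**2 = (-1/6 + 19)**2 = (113/6)**2 = 12769/36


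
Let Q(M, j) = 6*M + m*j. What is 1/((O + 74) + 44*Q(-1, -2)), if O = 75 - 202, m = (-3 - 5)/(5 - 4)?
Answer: 1/387 ≈ 0.0025840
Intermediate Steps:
m = -8 (m = -8/1 = -8*1 = -8)
O = -127
Q(M, j) = -8*j + 6*M (Q(M, j) = 6*M - 8*j = -8*j + 6*M)
1/((O + 74) + 44*Q(-1, -2)) = 1/((-127 + 74) + 44*(-8*(-2) + 6*(-1))) = 1/(-53 + 44*(16 - 6)) = 1/(-53 + 44*10) = 1/(-53 + 440) = 1/387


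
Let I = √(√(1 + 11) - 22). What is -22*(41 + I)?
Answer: -902 - 22*I*√(22 - 2*√3) ≈ -902.0 - 94.717*I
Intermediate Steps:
I = √(-22 + 2*√3) (I = √(√12 - 22) = √(2*√3 - 22) = √(-22 + 2*√3) ≈ 4.3053*I)
-22*(41 + I) = -22*(41 + √(-22 + 2*√3)) = -902 - 22*√(-22 + 2*√3)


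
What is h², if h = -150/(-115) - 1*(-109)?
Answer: 6436369/529 ≈ 12167.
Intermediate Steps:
h = 2537/23 (h = -150*(-1/115) + 109 = 30/23 + 109 = 2537/23 ≈ 110.30)
h² = (2537/23)² = 6436369/529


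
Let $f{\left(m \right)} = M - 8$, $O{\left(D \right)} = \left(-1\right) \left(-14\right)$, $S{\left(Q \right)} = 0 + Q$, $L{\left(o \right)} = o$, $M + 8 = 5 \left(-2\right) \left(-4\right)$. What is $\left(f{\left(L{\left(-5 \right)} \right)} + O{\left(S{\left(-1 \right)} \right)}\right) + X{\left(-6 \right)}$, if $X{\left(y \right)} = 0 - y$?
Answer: $44$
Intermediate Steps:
$M = 32$ ($M = -8 + 5 \left(-2\right) \left(-4\right) = -8 - -40 = -8 + 40 = 32$)
$S{\left(Q \right)} = Q$
$O{\left(D \right)} = 14$
$X{\left(y \right)} = - y$
$f{\left(m \right)} = 24$ ($f{\left(m \right)} = 32 - 8 = 24$)
$\left(f{\left(L{\left(-5 \right)} \right)} + O{\left(S{\left(-1 \right)} \right)}\right) + X{\left(-6 \right)} = \left(24 + 14\right) - -6 = 38 + 6 = 44$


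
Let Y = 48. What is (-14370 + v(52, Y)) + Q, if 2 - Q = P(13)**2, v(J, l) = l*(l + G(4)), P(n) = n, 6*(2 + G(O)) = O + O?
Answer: -12265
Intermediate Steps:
G(O) = -2 + O/3 (G(O) = -2 + (O + O)/6 = -2 + (2*O)/6 = -2 + O/3)
v(J, l) = l*(-2/3 + l) (v(J, l) = l*(l + (-2 + (1/3)*4)) = l*(l + (-2 + 4/3)) = l*(l - 2/3) = l*(-2/3 + l))
Q = -167 (Q = 2 - 1*13**2 = 2 - 1*169 = 2 - 169 = -167)
(-14370 + v(52, Y)) + Q = (-14370 + (1/3)*48*(-2 + 3*48)) - 167 = (-14370 + (1/3)*48*(-2 + 144)) - 167 = (-14370 + (1/3)*48*142) - 167 = (-14370 + 2272) - 167 = -12098 - 167 = -12265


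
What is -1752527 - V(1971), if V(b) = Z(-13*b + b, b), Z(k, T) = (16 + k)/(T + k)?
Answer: -37996561523/21681 ≈ -1.7525e+6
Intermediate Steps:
Z(k, T) = (16 + k)/(T + k)
V(b) = -(16 - 12*b)/(11*b) (V(b) = (16 + (-13*b + b))/(b + (-13*b + b)) = (16 - 12*b)/(b - 12*b) = (16 - 12*b)/((-11*b)) = (-1/(11*b))*(16 - 12*b) = -(16 - 12*b)/(11*b))
-1752527 - V(1971) = -1752527 - 4*(-4 + 3*1971)/(11*1971) = -1752527 - 4*(-4 + 5913)/(11*1971) = -1752527 - 4*5909/(11*1971) = -1752527 - 1*23636/21681 = -1752527 - 23636/21681 = -37996561523/21681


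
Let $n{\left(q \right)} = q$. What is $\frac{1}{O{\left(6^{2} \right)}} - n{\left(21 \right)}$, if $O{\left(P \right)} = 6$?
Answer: $- \frac{125}{6} \approx -20.833$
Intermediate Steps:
$\frac{1}{O{\left(6^{2} \right)}} - n{\left(21 \right)} = \frac{1}{6} - 21 = - \frac{125}{6}$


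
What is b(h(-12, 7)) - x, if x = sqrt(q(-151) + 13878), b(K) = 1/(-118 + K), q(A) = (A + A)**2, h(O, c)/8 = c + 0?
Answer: -1/62 - sqrt(105082) ≈ -324.18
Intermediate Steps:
h(O, c) = 8*c (h(O, c) = 8*(c + 0) = 8*c)
q(A) = 4*A**2 (q(A) = (2*A)**2 = 4*A**2)
x = sqrt(105082) (x = sqrt(4*(-151)**2 + 13878) = sqrt(4*22801 + 13878) = sqrt(91204 + 13878) = sqrt(105082) ≈ 324.16)
b(h(-12, 7)) - x = 1/(-118 + 8*7) - sqrt(105082) = 1/(-118 + 56) - sqrt(105082) = 1/(-62) - sqrt(105082) = -1/62 - sqrt(105082)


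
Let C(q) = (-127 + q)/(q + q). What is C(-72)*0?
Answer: 0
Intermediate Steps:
C(q) = (-127 + q)/(2*q) (C(q) = (-127 + q)/((2*q)) = (-127 + q)*(1/(2*q)) = (-127 + q)/(2*q))
C(-72)*0 = ((1/2)*(-127 - 72)/(-72))*0 = ((1/2)*(-1/72)*(-199))*0 = (199/144)*0 = 0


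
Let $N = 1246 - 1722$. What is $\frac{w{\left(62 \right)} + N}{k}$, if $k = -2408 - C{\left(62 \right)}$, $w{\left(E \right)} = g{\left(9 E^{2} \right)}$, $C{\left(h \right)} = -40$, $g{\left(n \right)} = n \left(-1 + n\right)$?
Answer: $- \frac{74803009}{148} \approx -5.0543 \cdot 10^{5}$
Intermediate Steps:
$w{\left(E \right)} = 9 E^{2} \left(-1 + 9 E^{2}\right)$
$N = -476$ ($N = 1246 - 1722 = -476$)
$k = -2368$ ($k = -2408 - -40 = -2408 + 40 = -2368$)
$\frac{w{\left(62 \right)} + N}{k} = \frac{62^{2} \left(-9 + 81 \cdot 62^{2}\right) - 476}{-2368} = \left(3844 \left(-9 + 81 \cdot 3844\right) - 476\right) \left(- \frac{1}{2368}\right) = \left(3844 \left(-9 + 311364\right) - 476\right) \left(- \frac{1}{2368}\right) = \left(3844 \cdot 311355 - 476\right) \left(- \frac{1}{2368}\right) = \left(1196848620 - 476\right) \left(- \frac{1}{2368}\right) = 1196848144 \left(- \frac{1}{2368}\right) = - \frac{74803009}{148}$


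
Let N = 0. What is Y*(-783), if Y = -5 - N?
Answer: 3915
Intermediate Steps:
Y = -5 (Y = -5 - 1*0 = -5 + 0 = -5)
Y*(-783) = -5*(-783) = 3915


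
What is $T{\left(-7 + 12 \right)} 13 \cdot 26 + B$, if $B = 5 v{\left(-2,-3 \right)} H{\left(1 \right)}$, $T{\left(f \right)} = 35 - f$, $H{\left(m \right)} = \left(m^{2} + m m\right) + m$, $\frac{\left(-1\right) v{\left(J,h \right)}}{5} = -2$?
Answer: $10290$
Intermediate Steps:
$v{\left(J,h \right)} = 10$ ($v{\left(J,h \right)} = \left(-5\right) \left(-2\right) = 10$)
$H{\left(m \right)} = m + 2 m^{2}$ ($H{\left(m \right)} = \left(m^{2} + m^{2}\right) + m = 2 m^{2} + m = m + 2 m^{2}$)
$B = 150$ ($B = 5 \cdot 10 \cdot 1 \left(1 + 2 \cdot 1\right) = 50 \cdot 1 \left(1 + 2\right) = 50 \cdot 1 \cdot 3 = 50 \cdot 3 = 150$)
$T{\left(-7 + 12 \right)} 13 \cdot 26 + B = \left(35 - \left(-7 + 12\right)\right) 13 \cdot 26 + 150 = \left(35 - 5\right) 338 + 150 = 30 \cdot 338 + 150 = 10140 + 150 = 10290$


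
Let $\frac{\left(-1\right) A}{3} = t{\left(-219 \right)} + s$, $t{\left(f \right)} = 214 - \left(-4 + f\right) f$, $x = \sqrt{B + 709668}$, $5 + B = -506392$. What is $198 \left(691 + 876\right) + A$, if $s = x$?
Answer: $456135 - 3 \sqrt{203271} \approx 4.5478 \cdot 10^{5}$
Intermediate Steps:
$B = -506397$ ($B = -5 - 506392 = -506397$)
$x = \sqrt{203271}$ ($x = \sqrt{-506397 + 709668} = \sqrt{203271} \approx 450.86$)
$t{\left(f \right)} = 214 - f \left(-4 + f\right)$
$s = \sqrt{203271} \approx 450.86$
$A = 145869 - 3 \sqrt{203271}$ ($A = - 3 \left(\left(214 - \left(-219\right)^{2} + 4 \left(-219\right)\right) + \sqrt{203271}\right) = - 3 \left(\left(214 - 47961 - 876\right) + \sqrt{203271}\right) = - 3 \left(-48623 + \sqrt{203271}\right) = 145869 - 3 \sqrt{203271} \approx 1.4452 \cdot 10^{5}$)
$198 \left(691 + 876\right) + A = 198 \left(691 + 876\right) + \left(145869 - 3 \sqrt{203271}\right) = 198 \cdot 1567 + \left(145869 - 3 \sqrt{203271}\right) = 310266 + \left(145869 - 3 \sqrt{203271}\right) = 456135 - 3 \sqrt{203271}$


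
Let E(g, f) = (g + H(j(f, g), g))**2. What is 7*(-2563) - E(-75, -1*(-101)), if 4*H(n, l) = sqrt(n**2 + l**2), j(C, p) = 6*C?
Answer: -749917/16 + 225*sqrt(41429)/2 ≈ -23971.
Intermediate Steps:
H(n, l) = sqrt(l**2 + n**2)/4 (H(n, l) = sqrt(n**2 + l**2)/4 = sqrt(l**2 + n**2)/4)
E(g, f) = (g + sqrt(g**2 + 36*f**2)/4)**2 (E(g, f) = (g + sqrt(g**2 + (6*f)**2)/4)**2 = (g + sqrt(g**2 + 36*f**2)/4)**2)
7*(-2563) - E(-75, -1*(-101)) = 7*(-2563) - (sqrt((-75)**2 + 36*(-1*(-101))**2) + 4*(-75))**2/16 = -17941 - (sqrt(5625 + 36*101**2) - 300)**2/16 = -17941 - (sqrt(5625 + 36*10201) - 300)**2/16 = -17941 - (sqrt(5625 + 367236) - 300)**2/16 = -17941 - (sqrt(372861) - 300)**2/16 = -17941 - (3*sqrt(41429) - 300)**2/16 = -17941 - (-300 + 3*sqrt(41429))**2/16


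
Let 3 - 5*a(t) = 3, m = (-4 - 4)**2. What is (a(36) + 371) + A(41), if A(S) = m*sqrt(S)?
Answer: 371 + 64*sqrt(41) ≈ 780.80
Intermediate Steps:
m = 64 (m = (-8)**2 = 64)
a(t) = 0 (a(t) = 3/5 - 1/5*3 = 3/5 - 3/5 = 0)
A(S) = 64*sqrt(S)
(a(36) + 371) + A(41) = (0 + 371) + 64*sqrt(41) = 371 + 64*sqrt(41)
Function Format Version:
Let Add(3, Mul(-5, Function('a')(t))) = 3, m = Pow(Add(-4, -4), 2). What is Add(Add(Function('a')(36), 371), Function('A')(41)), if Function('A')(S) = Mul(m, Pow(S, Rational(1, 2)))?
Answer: Add(371, Mul(64, Pow(41, Rational(1, 2)))) ≈ 780.80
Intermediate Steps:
m = 64 (m = Pow(-8, 2) = 64)
Function('a')(t) = 0 (Function('a')(t) = Add(Rational(3, 5), Mul(Rational(-1, 5), 3)) = Add(Rational(3, 5), Rational(-3, 5)) = 0)
Function('A')(S) = Mul(64, Pow(S, Rational(1, 2)))
Add(Add(Function('a')(36), 371), Function('A')(41)) = Add(Add(0, 371), Mul(64, Pow(41, Rational(1, 2)))) = Add(371, Mul(64, Pow(41, Rational(1, 2))))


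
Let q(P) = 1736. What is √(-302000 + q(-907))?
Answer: 2*I*√75066 ≈ 547.96*I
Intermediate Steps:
√(-302000 + q(-907)) = √(-302000 + 1736) = √(-300264) = 2*I*√75066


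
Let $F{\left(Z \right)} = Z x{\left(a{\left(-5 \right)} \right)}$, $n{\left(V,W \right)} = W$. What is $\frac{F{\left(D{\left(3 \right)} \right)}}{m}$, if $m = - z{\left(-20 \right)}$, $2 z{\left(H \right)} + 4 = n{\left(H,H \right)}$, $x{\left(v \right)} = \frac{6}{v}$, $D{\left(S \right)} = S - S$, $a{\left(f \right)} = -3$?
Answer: $0$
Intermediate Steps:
$D{\left(S \right)} = 0$
$z{\left(H \right)} = -2 + \frac{H}{2}$
$F{\left(Z \right)} = - 2 Z$ ($F{\left(Z \right)} = Z \frac{6}{-3} = Z 6 \left(- \frac{1}{3}\right) = Z \left(-2\right) = - 2 Z$)
$m = 12$ ($m = - (-2 + \frac{1}{2} \left(-20\right)) = - (-2 - 10) = \left(-1\right) \left(-12\right) = 12$)
$\frac{F{\left(D{\left(3 \right)} \right)}}{m} = \frac{\left(-2\right) 0}{12} = 0 \cdot \frac{1}{12} = 0$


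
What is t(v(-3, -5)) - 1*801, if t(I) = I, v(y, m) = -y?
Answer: -798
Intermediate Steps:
t(v(-3, -5)) - 1*801 = -1*(-3) - 1*801 = 3 - 801 = -798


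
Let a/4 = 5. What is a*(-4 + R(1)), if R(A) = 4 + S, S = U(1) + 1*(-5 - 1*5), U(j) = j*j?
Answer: -180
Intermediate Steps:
a = 20 (a = 4*5 = 20)
U(j) = j²
S = -9 (S = 1² + 1*(-5 - 1*5) = 1 + 1*(-5 - 5) = 1 + 1*(-10) = 1 - 10 = -9)
R(A) = -5 (R(A) = 4 - 9 = -5)
a*(-4 + R(1)) = 20*(-4 - 5) = 20*(-9) = -180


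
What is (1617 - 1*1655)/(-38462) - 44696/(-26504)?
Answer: 107506544/63712303 ≈ 1.6874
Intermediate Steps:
(1617 - 1*1655)/(-38462) - 44696/(-26504) = (1617 - 1655)*(-1/38462) - 44696*(-1/26504) = -38*(-1/38462) + 5587/3313 = 19/19231 + 5587/3313 = 107506544/63712303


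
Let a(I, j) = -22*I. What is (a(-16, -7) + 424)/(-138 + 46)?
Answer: -194/23 ≈ -8.4348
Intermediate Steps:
(a(-16, -7) + 424)/(-138 + 46) = (-22*(-16) + 424)/(-138 + 46) = (352 + 424)/(-92) = 776*(-1/92) = -194/23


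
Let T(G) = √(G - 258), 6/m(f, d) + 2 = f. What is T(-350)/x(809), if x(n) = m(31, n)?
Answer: 58*I*√38/3 ≈ 119.18*I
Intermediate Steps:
m(f, d) = 6/(-2 + f)
T(G) = √(-258 + G)
x(n) = 6/29 (x(n) = 6/(-2 + 31) = 6/29)
T(-350)/x(809) = √(-258 - 350)/(6/29) = √(-608)*(29/6) = (4*I*√38)*(29/6) = 58*I*√38/3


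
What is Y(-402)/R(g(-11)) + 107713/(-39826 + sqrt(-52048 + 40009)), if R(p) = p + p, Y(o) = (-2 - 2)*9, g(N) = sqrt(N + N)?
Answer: -4289777938/1586122315 - 107713*I*sqrt(12039)/1586122315 + 9*I*sqrt(22)/11 ≈ -2.7046 + 3.8302*I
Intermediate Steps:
g(N) = sqrt(2)*sqrt(N) (g(N) = sqrt(2*N) = sqrt(2)*sqrt(N))
Y(o) = -36 (Y(o) = -4*9 = -36)
R(p) = 2*p
Y(-402)/R(g(-11)) + 107713/(-39826 + sqrt(-52048 + 40009)) = -36*(-I*sqrt(22)/44) + 107713/(-39826 + sqrt(-52048 + 40009)) = -36*(-I*sqrt(22)/44) + 107713/(-39826 + sqrt(-12039)) = -36*(-I*sqrt(22)/44) + 107713/(-39826 + I*sqrt(12039)) = -(-9)*I*sqrt(22)/11 + 107713/(-39826 + I*sqrt(12039)) = 9*I*sqrt(22)/11 + 107713/(-39826 + I*sqrt(12039)) = 107713/(-39826 + I*sqrt(12039)) + 9*I*sqrt(22)/11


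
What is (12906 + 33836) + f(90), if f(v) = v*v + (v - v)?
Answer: 54842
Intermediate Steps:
f(v) = v² (f(v) = v² + 0 = v²)
(12906 + 33836) + f(90) = (12906 + 33836) + 90² = 46742 + 8100 = 54842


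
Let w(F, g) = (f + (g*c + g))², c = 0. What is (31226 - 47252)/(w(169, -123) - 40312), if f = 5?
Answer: 2671/4398 ≈ 0.60732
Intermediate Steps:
w(F, g) = (5 + g)² (w(F, g) = (5 + (g*0 + g))² = (5 + (0 + g))² = (5 + g)²)
(31226 - 47252)/(w(169, -123) - 40312) = (31226 - 47252)/((5 - 123)² - 40312) = -16026/((-118)² - 40312) = -16026/(13924 - 40312) = -16026/(-26388) = -16026*(-1/26388) = 2671/4398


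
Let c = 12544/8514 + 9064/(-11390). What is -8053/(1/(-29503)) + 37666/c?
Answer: 1951801562218417/8213158 ≈ 2.3764e+8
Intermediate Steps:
c = 16426316/24243615 (c = 12544*(1/8514) + 9064*(-1/11390) = 6272/4257 - 4532/5695 = 16426316/24243615 ≈ 0.67755)
-8053/(1/(-29503)) + 37666/c = -8053/(1/(-29503)) + 37666/(16426316/24243615) = -8053/(-1/29503) + 37666*(24243615/16426316) = -8053*(-29503) + 456580001295/8213158 = 237587659 + 456580001295/8213158 = 1951801562218417/8213158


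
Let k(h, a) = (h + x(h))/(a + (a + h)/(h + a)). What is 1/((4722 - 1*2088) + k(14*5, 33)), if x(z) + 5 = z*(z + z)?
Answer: 34/99421 ≈ 0.00034198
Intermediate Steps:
x(z) = -5 + 2*z² (x(z) = -5 + z*(z + z) = -5 + z*(2*z) = -5 + 2*z²)
k(h, a) = (-5 + h + 2*h²)/(1 + a) (k(h, a) = (h + (-5 + 2*h²))/(a + (a + h)/(h + a)) = (-5 + h + 2*h²)/(a + (a + h)/(a + h)) = (-5 + h + 2*h²)/(a + 1) = (-5 + h + 2*h²)/(1 + a))
1/((4722 - 1*2088) + k(14*5, 33)) = 1/((4722 - 1*2088) + (-5 + 14*5 + 2*(14*5)²)/(1 + 33)) = 1/((4722 - 2088) + (-5 + 70 + 2*70²)/34) = 1/(2634 + (-5 + 70 + 2*4900)/34) = 1/(2634 + (-5 + 70 + 9800)/34) = 1/(2634 + (1/34)*9865) = 1/(2634 + 9865/34) = 1/(99421/34) = 34/99421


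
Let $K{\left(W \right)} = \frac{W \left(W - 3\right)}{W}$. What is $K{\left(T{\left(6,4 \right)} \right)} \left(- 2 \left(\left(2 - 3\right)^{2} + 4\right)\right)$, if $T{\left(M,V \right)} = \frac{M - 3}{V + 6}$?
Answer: $27$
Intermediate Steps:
$T{\left(M,V \right)} = \frac{-3 + M}{6 + V}$
$K{\left(W \right)} = -3 + W$ ($K{\left(W \right)} = \frac{W \left(-3 + W\right)}{W} = -3 + W$)
$K{\left(T{\left(6,4 \right)} \right)} \left(- 2 \left(\left(2 - 3\right)^{2} + 4\right)\right) = \left(-3 + \frac{-3 + 6}{6 + 4}\right) \left(- 2 \left(\left(2 - 3\right)^{2} + 4\right)\right) = \left(-3 + \frac{1}{10} \cdot 3\right) \left(- 2 \left(\left(-1\right)^{2} + 4\right)\right) = \left(-3 + \frac{1}{10} \cdot 3\right) \left(- 2 \left(1 + 4\right)\right) = \left(-3 + \frac{3}{10}\right) \left(\left(-2\right) 5\right) = \left(- \frac{27}{10}\right) \left(-10\right) = 27$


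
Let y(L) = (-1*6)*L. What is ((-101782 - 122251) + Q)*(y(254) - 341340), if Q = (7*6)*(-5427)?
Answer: 154963213488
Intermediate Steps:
Q = -227934 (Q = 42*(-5427) = -227934)
y(L) = -6*L
((-101782 - 122251) + Q)*(y(254) - 341340) = ((-101782 - 122251) - 227934)*(-6*254 - 341340) = (-224033 - 227934)*(-1524 - 341340) = -451967*(-342864) = 154963213488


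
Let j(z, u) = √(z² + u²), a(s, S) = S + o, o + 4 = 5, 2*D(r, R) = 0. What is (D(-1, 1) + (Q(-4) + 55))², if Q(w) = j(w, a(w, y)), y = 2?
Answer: 3600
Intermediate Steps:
D(r, R) = 0 (D(r, R) = (½)*0 = 0)
o = 1 (o = -4 + 5 = 1)
a(s, S) = 1 + S (a(s, S) = S + 1 = 1 + S)
j(z, u) = √(u² + z²)
Q(w) = √(9 + w²) (Q(w) = √((1 + 2)² + w²) = √(3² + w²) = √(9 + w²))
(D(-1, 1) + (Q(-4) + 55))² = (0 + (√(9 + (-4)²) + 55))² = (0 + (√(9 + 16) + 55))² = (0 + (√25 + 55))² = (0 + (5 + 55))² = (0 + 60)² = 60² = 3600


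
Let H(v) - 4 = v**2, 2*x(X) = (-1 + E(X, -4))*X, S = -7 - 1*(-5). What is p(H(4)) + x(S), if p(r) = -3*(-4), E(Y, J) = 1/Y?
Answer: 27/2 ≈ 13.500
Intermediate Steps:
S = -2 (S = -7 + 5 = -2)
x(X) = X*(-1 + 1/X)/2 (x(X) = ((-1 + 1/X)*X)/2 = (X*(-1 + 1/X))/2 = X*(-1 + 1/X)/2)
H(v) = 4 + v**2
p(r) = 12
p(H(4)) + x(S) = 12 + (1/2 - 1/2*(-2)) = 12 + (1/2 + 1) = 12 + 3/2 = 27/2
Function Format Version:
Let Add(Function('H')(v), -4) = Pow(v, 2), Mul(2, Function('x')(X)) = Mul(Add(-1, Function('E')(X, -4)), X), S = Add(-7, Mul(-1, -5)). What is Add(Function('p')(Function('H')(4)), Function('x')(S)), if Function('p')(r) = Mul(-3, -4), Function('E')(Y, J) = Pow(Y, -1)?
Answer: Rational(27, 2) ≈ 13.500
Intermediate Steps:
S = -2 (S = Add(-7, 5) = -2)
Function('x')(X) = Mul(Rational(1, 2), X, Add(-1, Pow(X, -1))) (Function('x')(X) = Mul(Rational(1, 2), Mul(Add(-1, Pow(X, -1)), X)) = Mul(Rational(1, 2), Mul(X, Add(-1, Pow(X, -1)))) = Mul(Rational(1, 2), X, Add(-1, Pow(X, -1))))
Function('H')(v) = Add(4, Pow(v, 2))
Function('p')(r) = 12
Add(Function('p')(Function('H')(4)), Function('x')(S)) = Add(12, Add(Rational(1, 2), Mul(Rational(-1, 2), -2))) = Add(12, Add(Rational(1, 2), 1)) = Add(12, Rational(3, 2)) = Rational(27, 2)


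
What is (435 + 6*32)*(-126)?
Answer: -79002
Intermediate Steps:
(435 + 6*32)*(-126) = (435 + 192)*(-126) = 627*(-126) = -79002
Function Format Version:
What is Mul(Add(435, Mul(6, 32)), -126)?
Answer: -79002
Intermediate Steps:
Mul(Add(435, Mul(6, 32)), -126) = Mul(Add(435, 192), -126) = Mul(627, -126) = -79002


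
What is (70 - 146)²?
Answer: 5776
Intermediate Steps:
(70 - 146)² = (-76)² = 5776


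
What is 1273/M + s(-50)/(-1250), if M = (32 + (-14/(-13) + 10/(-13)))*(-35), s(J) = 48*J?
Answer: 467/588 ≈ 0.79422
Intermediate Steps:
M = -14700/13 (M = (32 + (-14*(-1/13) + 10*(-1/13)))*(-35) = (32 + (14/13 - 10/13))*(-35) = (32 + 4/13)*(-35) = (420/13)*(-35) = -14700/13 ≈ -1130.8)
1273/M + s(-50)/(-1250) = 1273/(-14700/13) + (48*(-50))/(-1250) = 1273*(-13/14700) - 2400*(-1/1250) = -16549/14700 + 48/25 = 467/588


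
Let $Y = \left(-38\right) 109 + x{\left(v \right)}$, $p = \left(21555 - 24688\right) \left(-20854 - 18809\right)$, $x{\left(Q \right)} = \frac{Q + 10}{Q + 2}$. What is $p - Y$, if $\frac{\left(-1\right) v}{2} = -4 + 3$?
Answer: $124268318$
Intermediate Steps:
$v = 2$ ($v = - 2 \left(-4 + 3\right) = \left(-2\right) \left(-1\right) = 2$)
$x{\left(Q \right)} = \frac{10 + Q}{2 + Q}$
$p = 124264179$ ($p = \left(-3133\right) \left(-39663\right) = 124264179$)
$Y = -4139$ ($Y = \left(-38\right) 109 + \frac{10 + 2}{2 + 2} = -4142 + \frac{1}{4} \cdot 12 = -4142 + 3 = -4139$)
$p - Y = 124264179 - -4139 = 124264179 + 4139 = 124268318$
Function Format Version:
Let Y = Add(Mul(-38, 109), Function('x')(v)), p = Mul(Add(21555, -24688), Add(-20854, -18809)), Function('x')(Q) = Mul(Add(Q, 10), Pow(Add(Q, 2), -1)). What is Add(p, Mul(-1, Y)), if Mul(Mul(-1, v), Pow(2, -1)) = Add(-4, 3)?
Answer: 124268318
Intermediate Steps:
v = 2 (v = Mul(-2, Add(-4, 3)) = Mul(-2, -1) = 2)
Function('x')(Q) = Mul(Pow(Add(2, Q), -1), Add(10, Q)) (Function('x')(Q) = Mul(Add(10, Q), Pow(Add(2, Q), -1)) = Mul(Pow(Add(2, Q), -1), Add(10, Q)))
p = 124264179 (p = Mul(-3133, -39663) = 124264179)
Y = -4139 (Y = Add(Mul(-38, 109), Mul(Pow(Add(2, 2), -1), Add(10, 2))) = Add(-4142, Mul(Pow(4, -1), 12)) = Add(-4142, Mul(Rational(1, 4), 12)) = Add(-4142, 3) = -4139)
Add(p, Mul(-1, Y)) = Add(124264179, Mul(-1, -4139)) = Add(124264179, 4139) = 124268318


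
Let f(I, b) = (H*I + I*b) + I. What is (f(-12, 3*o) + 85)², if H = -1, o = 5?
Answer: 9025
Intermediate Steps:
f(I, b) = I*b (f(I, b) = (-I + I*b) + I = I*b)
(f(-12, 3*o) + 85)² = (-36*5 + 85)² = (-12*15 + 85)² = (-180 + 85)² = (-95)² = 9025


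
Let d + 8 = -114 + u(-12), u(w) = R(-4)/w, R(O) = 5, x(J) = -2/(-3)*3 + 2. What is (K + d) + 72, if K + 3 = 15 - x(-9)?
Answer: -509/12 ≈ -42.417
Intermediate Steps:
x(J) = 4 (x(J) = -2*(-1/3)*3 + 2 = (2/3)*3 + 2 = 2 + 2 = 4)
u(w) = 5/w
K = 8 (K = -3 + (15 - 1*4) = -3 + (15 - 4) = -3 + 11 = 8)
d = -1469/12 (d = -8 + (-114 + 5/(-12)) = -8 + (-114 + 5*(-1/12)) = -8 + (-114 - 5/12) = -8 - 1373/12 = -1469/12 ≈ -122.42)
(K + d) + 72 = (8 - 1469/12) + 72 = -1373/12 + 72 = -509/12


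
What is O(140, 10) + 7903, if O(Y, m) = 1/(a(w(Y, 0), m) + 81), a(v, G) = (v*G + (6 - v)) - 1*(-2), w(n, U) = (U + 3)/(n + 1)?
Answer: 33129423/4192 ≈ 7903.0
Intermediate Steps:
w(n, U) = (3 + U)/(1 + n)
a(v, G) = 8 - v + G*v (a(v, G) = (G*v + (6 - v)) + 2 = (6 - v + G*v) + 2 = 8 - v + G*v)
O(Y, m) = 1/(89 - 3/(1 + Y) + 3*m/(1 + Y)) (O(Y, m) = 1/((8 - (3 + 0)/(1 + Y) + m*((3 + 0)/(1 + Y))) + 81) = 1/((8 - 3/(1 + Y) + m*(3/(1 + Y))) + 81) = 1/((8 - 3/(1 + Y) + 3*m/(1 + Y)) + 81) = 1/(89 - 3/(1 + Y) + 3*m/(1 + Y)))
O(140, 10) + 7903 = (1 + 140)/(86 + 3*10 + 89*140) + 7903 = 141/(86 + 30 + 12460) + 7903 = 141/12576 + 7903 = (1/12576)*141 + 7903 = 47/4192 + 7903 = 33129423/4192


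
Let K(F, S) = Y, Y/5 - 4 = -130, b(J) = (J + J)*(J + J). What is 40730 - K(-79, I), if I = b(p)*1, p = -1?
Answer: 41360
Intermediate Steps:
b(J) = 4*J² (b(J) = (2*J)*(2*J) = 4*J²)
Y = -630 (Y = 20 + 5*(-130) = 20 - 650 = -630)
I = 4 (I = (4*(-1)²)*1 = (4*1)*1 = 4*1 = 4)
K(F, S) = -630
40730 - K(-79, I) = 40730 - 1*(-630) = 40730 + 630 = 41360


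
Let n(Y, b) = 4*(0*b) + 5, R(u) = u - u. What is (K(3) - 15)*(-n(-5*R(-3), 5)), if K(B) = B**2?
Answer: 30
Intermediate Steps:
R(u) = 0
n(Y, b) = 5 (n(Y, b) = 4*0 + 5 = 0 + 5 = 5)
(K(3) - 15)*(-n(-5*R(-3), 5)) = (3**2 - 15)*(-1*5) = (9 - 15)*(-5) = -6*(-5) = 30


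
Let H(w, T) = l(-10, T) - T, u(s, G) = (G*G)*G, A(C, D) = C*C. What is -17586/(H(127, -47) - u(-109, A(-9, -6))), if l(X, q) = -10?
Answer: 8793/265702 ≈ 0.033093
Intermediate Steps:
A(C, D) = C**2
u(s, G) = G**3 (u(s, G) = G**2*G = G**3)
H(w, T) = -10 - T
-17586/(H(127, -47) - u(-109, A(-9, -6))) = -17586/((-10 - 1*(-47)) - ((-9)**2)**3) = -17586/((-10 + 47) - 1*81**3) = -17586/(37 - 1*531441) = -17586/(37 - 531441) = -17586/(-531404) = -17586*(-1/531404) = 8793/265702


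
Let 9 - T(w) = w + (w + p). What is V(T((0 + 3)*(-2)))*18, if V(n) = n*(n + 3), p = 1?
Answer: 8280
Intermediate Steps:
T(w) = 8 - 2*w (T(w) = 9 - (w + (w + 1)) = 9 - (w + (1 + w)) = 9 - (1 + 2*w) = 9 + (-1 - 2*w) = 8 - 2*w)
V(n) = n*(3 + n)
V(T((0 + 3)*(-2)))*18 = ((8 - 2*(0 + 3)*(-2))*(3 + (8 - 2*(0 + 3)*(-2))))*18 = ((8 - 6*(-2))*(3 + (8 - 6*(-2))))*18 = ((8 - 2*(-6))*(3 + (8 - 2*(-6))))*18 = ((8 + 12)*(3 + (8 + 12)))*18 = (20*(3 + 20))*18 = (20*23)*18 = 460*18 = 8280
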